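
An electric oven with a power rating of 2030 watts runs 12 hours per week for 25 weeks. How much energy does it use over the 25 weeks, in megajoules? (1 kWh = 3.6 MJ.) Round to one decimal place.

2192.4 MJ

Runtime = 12 h/week × 25 weeks = 300 h
Energy = 2.03 kW × 300 h = 609 kWh
= 609 × 3.6 MJ = 2192.4 MJ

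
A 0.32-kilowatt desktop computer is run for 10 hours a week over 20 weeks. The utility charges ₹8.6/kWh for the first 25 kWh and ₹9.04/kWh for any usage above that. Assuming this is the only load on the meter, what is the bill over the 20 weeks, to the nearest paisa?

₹567.56

Runtime = 10 h/week × 20 weeks = 200 h
Energy = 0.32 kW × 200 h = 64 kWh
Tier 1 (0–25 kWh): 25 × ₹8.6 = ₹215
Above 25 kWh: 39 × ₹9.04 = ₹352.56
Bill = ₹567.56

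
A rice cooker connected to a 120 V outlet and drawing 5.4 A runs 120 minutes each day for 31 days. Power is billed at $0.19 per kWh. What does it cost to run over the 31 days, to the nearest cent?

$7.63

Power = 5.4 A × 120 V = 648 W = 0.648 kW
Runtime = 120 min × 31 = 3720 min = 62 h
Energy = 0.648 kW × 62 h = 40.176 kWh
Cost = 40.176 kWh × $0.19/kWh = $7.63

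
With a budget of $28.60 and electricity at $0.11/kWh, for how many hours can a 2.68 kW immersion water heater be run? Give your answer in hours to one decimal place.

Energy available = $28.60 ÷ $0.11/kWh = 260 kWh
Hours = 260 kWh ÷ 2.68 kW = 97.0 h

97.0 h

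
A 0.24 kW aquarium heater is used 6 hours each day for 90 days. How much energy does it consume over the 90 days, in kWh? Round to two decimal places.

Runtime = 6 h/day × 90 days = 540 h
Energy = 0.24 kW × 540 h = 129.6 kWh

129.60 kWh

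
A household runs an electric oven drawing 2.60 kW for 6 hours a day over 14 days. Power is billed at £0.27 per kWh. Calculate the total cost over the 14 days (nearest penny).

£58.97

Runtime = 6 h/day × 14 days = 84 h
Energy = 2.6 kW × 84 h = 218.4 kWh
Cost = 218.4 kWh × £0.27/kWh = £58.97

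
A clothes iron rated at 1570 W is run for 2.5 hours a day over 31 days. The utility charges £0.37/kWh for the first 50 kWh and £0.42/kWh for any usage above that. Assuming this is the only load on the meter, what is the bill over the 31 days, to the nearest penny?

£48.60

Runtime = 2.5 h/day × 31 days = 77.5 h
Energy = 1.57 kW × 77.5 h = 121.675 kWh
Tier 1 (0–50 kWh): 50 × £0.37 = £18.5
Above 50 kWh: 71.675 × £0.42 = £30.1035
Bill = £48.60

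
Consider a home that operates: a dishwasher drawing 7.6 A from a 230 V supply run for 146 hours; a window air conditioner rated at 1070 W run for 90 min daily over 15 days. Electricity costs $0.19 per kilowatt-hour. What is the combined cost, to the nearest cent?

dishwasher: Power = 7.6 A × 230 V = 1748 W = 1.748 kW
dishwasher: 1.748 kW × 146 h = 255.208 kWh
window air conditioner: Runtime = 90 min × 15 = 1350 min = 22.5 h
window air conditioner: 1.07 kW × 22.5 h = 24.075 kWh
Total energy = 279.283 kWh
Cost = 279.283 × $0.19 = $53.06

$53.06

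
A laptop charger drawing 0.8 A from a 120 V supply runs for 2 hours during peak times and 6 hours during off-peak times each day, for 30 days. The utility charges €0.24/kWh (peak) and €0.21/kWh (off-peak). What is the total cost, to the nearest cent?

€5.01

Power = 0.8 A × 120 V = 96 W = 0.096 kW
Peak energy = 0.096 kW × 2 h × 30 = 5.76 kWh
Off-peak energy = 0.096 kW × 6 h × 30 = 17.28 kWh
Cost = 5.76 × €0.24 + 17.28 × €0.21 = €1.3824 + €3.6288 = €5.01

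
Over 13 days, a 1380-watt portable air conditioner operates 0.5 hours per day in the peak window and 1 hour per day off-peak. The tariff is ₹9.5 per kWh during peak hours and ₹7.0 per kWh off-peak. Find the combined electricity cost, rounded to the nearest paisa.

Peak energy = 1.38 kW × 0.5 h × 13 = 8.97 kWh
Off-peak energy = 1.38 kW × 1 h × 13 = 17.94 kWh
Cost = 8.97 × ₹9.5 + 17.94 × ₹7.0 = ₹85.215 + ₹125.58 = ₹210.80

₹210.80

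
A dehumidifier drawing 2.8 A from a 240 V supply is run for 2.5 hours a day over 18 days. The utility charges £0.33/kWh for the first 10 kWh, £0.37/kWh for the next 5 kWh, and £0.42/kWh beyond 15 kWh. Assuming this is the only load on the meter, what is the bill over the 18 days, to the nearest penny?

£11.55

Power = 2.8 A × 240 V = 672 W = 0.672 kW
Runtime = 2.5 h/day × 18 days = 45 h
Energy = 0.672 kW × 45 h = 30.24 kWh
Tier 1 (0–10 kWh): 10 × £0.33 = £3.3
Tier 2 (10–15 kWh): 5 × £0.37 = £1.85
Above 15 kWh: 15.24 × £0.42 = £6.4008
Bill = £11.55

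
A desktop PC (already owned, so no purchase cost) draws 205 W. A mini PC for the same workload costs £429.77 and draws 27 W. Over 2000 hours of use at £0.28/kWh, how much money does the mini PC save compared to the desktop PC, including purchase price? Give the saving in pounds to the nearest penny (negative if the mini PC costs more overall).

-£330.09

desktop PC: £0.00 + (205/1000) kW × 2000 h × £0.28 = £0.00 + £114.8 = £114.8
mini PC: £429.77 + (27/1000) kW × 2000 h × £0.28 = £429.77 + £15.12 = £444.89
Saving = £114.8 − £444.89 = −£330.09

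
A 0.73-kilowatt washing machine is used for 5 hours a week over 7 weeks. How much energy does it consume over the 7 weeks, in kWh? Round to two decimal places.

Runtime = 5 h/week × 7 weeks = 35 h
Energy = 0.73 kW × 35 h = 25.55 kWh

25.55 kWh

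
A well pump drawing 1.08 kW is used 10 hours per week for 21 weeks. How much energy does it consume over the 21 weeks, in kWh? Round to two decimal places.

226.80 kWh

Runtime = 10 h/week × 21 weeks = 210 h
Energy = 1.08 kW × 210 h = 226.8 kWh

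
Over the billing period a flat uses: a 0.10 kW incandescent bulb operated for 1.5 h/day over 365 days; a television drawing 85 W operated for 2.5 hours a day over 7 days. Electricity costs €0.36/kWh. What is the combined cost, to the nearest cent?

€20.25

incandescent bulb: Runtime = 1.5 h/day × 365 days = 547.5 h
incandescent bulb: 0.1 kW × 547.5 h = 54.75 kWh
television: Runtime = 2.5 h/day × 7 days = 17.5 h
television: 0.085 kW × 17.5 h = 1.4875 kWh
Total energy = 56.2375 kWh
Cost = 56.2375 × €0.36 = €20.25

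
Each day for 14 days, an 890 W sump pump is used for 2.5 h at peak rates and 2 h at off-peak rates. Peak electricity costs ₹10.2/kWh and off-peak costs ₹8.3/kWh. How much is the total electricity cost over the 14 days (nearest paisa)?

₹524.57

Peak energy = 0.89 kW × 2.5 h × 14 = 31.15 kWh
Off-peak energy = 0.89 kW × 2 h × 14 = 24.92 kWh
Cost = 31.15 × ₹10.2 + 24.92 × ₹8.3 = ₹317.73 + ₹206.836 = ₹524.57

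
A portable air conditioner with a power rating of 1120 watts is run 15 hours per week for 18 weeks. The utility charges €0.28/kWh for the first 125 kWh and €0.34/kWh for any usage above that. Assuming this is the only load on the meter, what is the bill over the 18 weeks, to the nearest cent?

€95.32

Runtime = 15 h/week × 18 weeks = 270 h
Energy = 1.12 kW × 270 h = 302.4 kWh
Tier 1 (0–125 kWh): 125 × €0.28 = €35
Above 125 kWh: 177.4 × €0.34 = €60.316
Bill = €95.32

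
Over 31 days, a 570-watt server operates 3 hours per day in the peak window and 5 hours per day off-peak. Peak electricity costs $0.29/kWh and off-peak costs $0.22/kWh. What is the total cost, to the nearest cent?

Peak energy = 0.57 kW × 3 h × 31 = 53.01 kWh
Off-peak energy = 0.57 kW × 5 h × 31 = 88.35 kWh
Cost = 53.01 × $0.29 + 88.35 × $0.22 = $15.3729 + $19.437 = $34.81

$34.81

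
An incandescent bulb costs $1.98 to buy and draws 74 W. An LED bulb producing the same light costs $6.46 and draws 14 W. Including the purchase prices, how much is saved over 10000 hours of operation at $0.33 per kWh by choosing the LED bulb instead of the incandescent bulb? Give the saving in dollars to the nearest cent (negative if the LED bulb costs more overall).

incandescent bulb: $1.98 + (74/1000) kW × 10000 h × $0.33 = $1.98 + $244.2 = $246.18
LED bulb: $6.46 + (14/1000) kW × 10000 h × $0.33 = $6.46 + $46.2 = $52.66
Saving = $246.18 − $52.66 = $193.52

$193.52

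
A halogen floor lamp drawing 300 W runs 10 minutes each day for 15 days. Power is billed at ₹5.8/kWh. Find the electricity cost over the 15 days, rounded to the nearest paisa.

₹4.35

Runtime = 10 min × 15 = 150 min = 2.5 h
Energy = 0.3 kW × 2.5 h = 0.75 kWh
Cost = 0.75 kWh × ₹5.8/kWh = ₹4.35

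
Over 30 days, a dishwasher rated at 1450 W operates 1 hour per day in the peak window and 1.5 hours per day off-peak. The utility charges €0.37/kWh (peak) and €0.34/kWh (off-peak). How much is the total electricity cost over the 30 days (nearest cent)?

€38.28

Peak energy = 1.45 kW × 1 h × 30 = 43.5 kWh
Off-peak energy = 1.45 kW × 1.5 h × 30 = 65.25 kWh
Cost = 43.5 × €0.37 + 65.25 × €0.34 = €16.095 + €22.185 = €38.28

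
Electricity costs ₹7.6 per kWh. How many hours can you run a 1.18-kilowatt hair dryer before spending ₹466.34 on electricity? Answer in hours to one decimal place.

52.0 h

Energy available = ₹466.34 ÷ ₹7.6/kWh = 61.3605 kWh
Hours = 61.3605 kWh ÷ 1.18 kW = 52.0 h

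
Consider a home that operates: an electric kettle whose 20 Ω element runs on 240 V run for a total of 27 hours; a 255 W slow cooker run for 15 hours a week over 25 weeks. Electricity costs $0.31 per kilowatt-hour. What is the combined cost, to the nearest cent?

electric kettle: Power = V²/R = 240²/20 = 2880 W = 2.88 kW
electric kettle: 2.88 kW × 27 h = 77.76 kWh
slow cooker: Runtime = 15 h/week × 25 weeks = 375 h
slow cooker: 0.255 kW × 375 h = 95.625 kWh
Total energy = 173.385 kWh
Cost = 173.385 × $0.31 = $53.75

$53.75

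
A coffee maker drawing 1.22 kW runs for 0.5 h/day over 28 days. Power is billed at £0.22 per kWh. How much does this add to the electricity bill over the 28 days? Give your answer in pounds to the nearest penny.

£3.76

Runtime = 0.5 h/day × 28 days = 14 h
Energy = 1.22 kW × 14 h = 17.08 kWh
Cost = 17.08 kWh × £0.22/kWh = £3.76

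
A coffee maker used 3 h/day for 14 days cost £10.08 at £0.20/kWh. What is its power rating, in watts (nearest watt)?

Energy = £10.08 ÷ £0.20/kWh = 50.4 kWh
Runtime = 3 h/day × 14 days = 42 h
Power = 50.4 kWh ÷ 42 h = 1.2 kW = 1200 W

1200 W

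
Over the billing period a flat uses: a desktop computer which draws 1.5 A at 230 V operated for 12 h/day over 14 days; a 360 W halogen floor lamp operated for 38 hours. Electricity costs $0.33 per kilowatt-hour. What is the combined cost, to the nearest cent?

desktop computer: Power = 1.5 A × 230 V = 345 W = 0.345 kW
desktop computer: Runtime = 12 h/day × 14 days = 168 h
desktop computer: 0.345 kW × 168 h = 57.96 kWh
halogen floor lamp: 0.36 kW × 38 h = 13.68 kWh
Total energy = 71.64 kWh
Cost = 71.64 × $0.33 = $23.64

$23.64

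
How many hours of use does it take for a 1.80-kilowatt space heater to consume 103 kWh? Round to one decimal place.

Hours = 103 kWh ÷ 1.8 kW = 57.2 h

57.2 h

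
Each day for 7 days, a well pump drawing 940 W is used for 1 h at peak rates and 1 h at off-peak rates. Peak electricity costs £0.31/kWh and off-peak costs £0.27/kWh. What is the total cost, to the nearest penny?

Peak energy = 0.94 kW × 1 h × 7 = 6.58 kWh
Off-peak energy = 0.94 kW × 1 h × 7 = 6.58 kWh
Cost = 6.58 × £0.31 + 6.58 × £0.27 = £2.0398 + £1.7766 = £3.82

£3.82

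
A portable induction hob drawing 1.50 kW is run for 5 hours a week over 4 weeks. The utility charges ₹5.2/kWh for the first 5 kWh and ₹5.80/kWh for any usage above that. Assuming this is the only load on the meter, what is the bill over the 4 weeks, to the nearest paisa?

Runtime = 5 h/week × 4 weeks = 20 h
Energy = 1.5 kW × 20 h = 30 kWh
Tier 1 (0–5 kWh): 5 × ₹5.2 = ₹26
Above 5 kWh: 25 × ₹5.80 = ₹145
Bill = ₹171.00

₹171.00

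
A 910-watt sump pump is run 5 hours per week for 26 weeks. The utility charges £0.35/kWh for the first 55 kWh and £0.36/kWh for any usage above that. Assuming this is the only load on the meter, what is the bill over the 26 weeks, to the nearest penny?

£42.04

Runtime = 5 h/week × 26 weeks = 130 h
Energy = 0.91 kW × 130 h = 118.3 kWh
Tier 1 (0–55 kWh): 55 × £0.35 = £19.25
Above 55 kWh: 63.3 × £0.36 = £22.788
Bill = £42.04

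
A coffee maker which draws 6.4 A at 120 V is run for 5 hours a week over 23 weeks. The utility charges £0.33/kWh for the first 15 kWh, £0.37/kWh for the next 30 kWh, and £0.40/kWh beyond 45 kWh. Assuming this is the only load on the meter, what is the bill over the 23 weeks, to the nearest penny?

Power = 6.4 A × 120 V = 768 W = 0.768 kW
Runtime = 5 h/week × 23 weeks = 115 h
Energy = 0.768 kW × 115 h = 88.32 kWh
Tier 1 (0–15 kWh): 15 × £0.33 = £4.95
Tier 2 (15–45 kWh): 30 × £0.37 = £11.1
Above 45 kWh: 43.32 × £0.40 = £17.328
Bill = £33.38

£33.38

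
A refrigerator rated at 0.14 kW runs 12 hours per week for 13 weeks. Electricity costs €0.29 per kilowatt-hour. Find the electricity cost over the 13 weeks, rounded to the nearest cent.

€6.33

Runtime = 12 h/week × 13 weeks = 156 h
Energy = 0.14 kW × 156 h = 21.84 kWh
Cost = 21.84 kWh × €0.29/kWh = €6.33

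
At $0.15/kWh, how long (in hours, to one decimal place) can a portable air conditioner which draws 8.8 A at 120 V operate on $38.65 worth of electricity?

Power = 8.8 A × 120 V = 1056 W = 1.056 kW
Energy available = $38.65 ÷ $0.15/kWh = 257.6667 kWh
Hours = 257.6667 kWh ÷ 1.056 kW = 244.0 h

244.0 h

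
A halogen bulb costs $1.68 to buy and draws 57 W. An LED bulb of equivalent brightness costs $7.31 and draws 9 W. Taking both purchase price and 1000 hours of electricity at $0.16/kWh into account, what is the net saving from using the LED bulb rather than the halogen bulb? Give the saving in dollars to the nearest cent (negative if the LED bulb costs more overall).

halogen bulb: $1.68 + (57/1000) kW × 1000 h × $0.16 = $1.68 + $9.12 = $10.8
LED bulb: $7.31 + (9/1000) kW × 1000 h × $0.16 = $7.31 + $1.44 = $8.75
Saving = $10.8 − $8.75 = $2.05

$2.05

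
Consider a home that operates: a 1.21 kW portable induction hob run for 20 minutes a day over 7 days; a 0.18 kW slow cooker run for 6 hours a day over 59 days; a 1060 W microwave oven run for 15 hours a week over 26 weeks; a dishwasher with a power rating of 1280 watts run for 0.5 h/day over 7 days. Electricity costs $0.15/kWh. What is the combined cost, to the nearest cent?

portable induction hob: Runtime = 20 min × 7 = 140 min = 2.333333… h
portable induction hob: 1.21 kW × 2.333333… h = 2.823333… kWh
slow cooker: Runtime = 6 h/day × 59 days = 354 h
slow cooker: 0.18 kW × 354 h = 63.72 kWh
microwave oven: Runtime = 15 h/week × 26 weeks = 390 h
microwave oven: 1.06 kW × 390 h = 413.4 kWh
dishwasher: Runtime = 0.5 h/day × 7 days = 3.5 h
dishwasher: 1.28 kW × 3.5 h = 4.48 kWh
Total energy = 484.423333… kWh
Cost = 484.423333… × $0.15 = $72.66

$72.66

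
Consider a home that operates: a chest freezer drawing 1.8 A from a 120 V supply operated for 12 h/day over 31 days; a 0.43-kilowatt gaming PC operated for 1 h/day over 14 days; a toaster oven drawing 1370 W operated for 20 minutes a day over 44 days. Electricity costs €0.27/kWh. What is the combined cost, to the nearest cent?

€28.75

chest freezer: Power = 1.8 A × 120 V = 216 W = 0.216 kW
chest freezer: Runtime = 12 h/day × 31 days = 372 h
chest freezer: 0.216 kW × 372 h = 80.352 kWh
gaming PC: Runtime = 1 h/day × 14 days = 14 h
gaming PC: 0.43 kW × 14 h = 6.02 kWh
toaster oven: Runtime = 20 min × 44 = 880 min = 14.666666… h
toaster oven: 1.37 kW × 14.666666… h = 20.093333… kWh
Total energy = 106.465333… kWh
Cost = 106.465333… × €0.27 = €28.75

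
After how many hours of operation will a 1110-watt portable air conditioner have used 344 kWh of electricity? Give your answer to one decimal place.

Hours = 344 kWh ÷ 1.11 kW = 309.9 h

309.9 h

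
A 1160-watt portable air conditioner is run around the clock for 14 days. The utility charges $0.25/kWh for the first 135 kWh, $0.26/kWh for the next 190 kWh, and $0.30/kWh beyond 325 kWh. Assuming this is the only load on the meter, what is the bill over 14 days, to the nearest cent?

Runtime = 24 h × 14 = 336 h
Energy = 1.16 kW × 336 h = 389.76 kWh
Tier 1 (0–135 kWh): 135 × $0.25 = $33.75
Tier 2 (135–325 kWh): 190 × $0.26 = $49.4
Above 325 kWh: 64.76 × $0.30 = $19.428
Bill = $102.58

$102.58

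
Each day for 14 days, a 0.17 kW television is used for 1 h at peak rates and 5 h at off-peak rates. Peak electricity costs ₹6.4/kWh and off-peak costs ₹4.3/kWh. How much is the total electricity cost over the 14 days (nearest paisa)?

Peak energy = 0.17 kW × 1 h × 14 = 2.38 kWh
Off-peak energy = 0.17 kW × 5 h × 14 = 11.9 kWh
Cost = 2.38 × ₹6.4 + 11.9 × ₹4.3 = ₹15.232 + ₹51.17 = ₹66.40

₹66.40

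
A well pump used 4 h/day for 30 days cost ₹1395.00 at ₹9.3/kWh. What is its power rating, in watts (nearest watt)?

1250 W

Energy = ₹1395.00 ÷ ₹9.3/kWh = 150 kWh
Runtime = 4 h/day × 30 days = 120 h
Power = 150 kWh ÷ 120 h = 1.25 kW = 1250 W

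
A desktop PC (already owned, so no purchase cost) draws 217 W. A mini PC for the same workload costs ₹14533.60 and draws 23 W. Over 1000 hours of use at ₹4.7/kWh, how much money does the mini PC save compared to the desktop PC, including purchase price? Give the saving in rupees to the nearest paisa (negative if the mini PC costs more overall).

desktop PC: ₹0.00 + (217/1000) kW × 1000 h × ₹4.7 = ₹0.00 + ₹1019.9 = ₹1019.9
mini PC: ₹14533.60 + (23/1000) kW × 1000 h × ₹4.7 = ₹14533.60 + ₹108.1 = ₹14641.7
Saving = ₹1019.9 − ₹14641.7 = −₹13621.8

-₹13621.80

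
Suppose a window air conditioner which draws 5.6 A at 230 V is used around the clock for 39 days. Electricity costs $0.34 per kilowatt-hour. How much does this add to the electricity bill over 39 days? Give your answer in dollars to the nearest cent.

Power = 5.6 A × 230 V = 1288 W = 1.288 kW
Runtime = 24 h × 39 = 936 h
Energy = 1.288 kW × 936 h = 1205.568 kWh
Cost = 1205.568 kWh × $0.34/kWh = $409.89

$409.89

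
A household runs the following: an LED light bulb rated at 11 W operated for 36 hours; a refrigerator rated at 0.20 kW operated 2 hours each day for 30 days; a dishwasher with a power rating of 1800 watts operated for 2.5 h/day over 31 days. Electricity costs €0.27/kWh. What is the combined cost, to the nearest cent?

€41.01

LED light bulb: 0.011 kW × 36 h = 0.396 kWh
refrigerator: Runtime = 2 h/day × 30 days = 60 h
refrigerator: 0.2 kW × 60 h = 12 kWh
dishwasher: Runtime = 2.5 h/day × 31 days = 77.5 h
dishwasher: 1.8 kW × 77.5 h = 139.5 kWh
Total energy = 151.896 kWh
Cost = 151.896 × €0.27 = €41.01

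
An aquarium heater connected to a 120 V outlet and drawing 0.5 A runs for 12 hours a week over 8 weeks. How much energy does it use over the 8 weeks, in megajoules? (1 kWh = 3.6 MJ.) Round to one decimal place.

Power = 0.5 A × 120 V = 60 W = 0.06 kW
Runtime = 12 h/week × 8 weeks = 96 h
Energy = 0.06 kW × 96 h = 5.76 kWh
= 5.76 × 3.6 MJ = 20.7 MJ

20.7 MJ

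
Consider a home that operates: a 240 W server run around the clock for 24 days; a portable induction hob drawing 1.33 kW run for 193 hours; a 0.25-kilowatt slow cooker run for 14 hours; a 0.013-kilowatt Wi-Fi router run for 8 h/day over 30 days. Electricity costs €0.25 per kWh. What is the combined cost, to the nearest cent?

€100.39

server: Runtime = 24 h × 24 = 576 h
server: 0.24 kW × 576 h = 138.24 kWh
portable induction hob: 1.33 kW × 193 h = 256.69 kWh
slow cooker: 0.25 kW × 14 h = 3.5 kWh
Wi-Fi router: Runtime = 8 h/day × 30 days = 240 h
Wi-Fi router: 0.013 kW × 240 h = 3.12 kWh
Total energy = 401.55 kWh
Cost = 401.55 × €0.25 = €100.39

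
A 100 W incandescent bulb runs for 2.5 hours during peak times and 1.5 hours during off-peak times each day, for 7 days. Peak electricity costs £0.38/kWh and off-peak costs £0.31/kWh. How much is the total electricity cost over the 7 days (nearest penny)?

Peak energy = 0.1 kW × 2.5 h × 7 = 1.75 kWh
Off-peak energy = 0.1 kW × 1.5 h × 7 = 1.05 kWh
Cost = 1.75 × £0.38 + 1.05 × £0.31 = £0.665 + £0.3255 = £0.99

£0.99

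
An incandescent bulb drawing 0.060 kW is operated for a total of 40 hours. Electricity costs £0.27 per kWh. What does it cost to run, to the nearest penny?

£0.65

Energy = 0.06 kW × 40 h = 2.4 kWh
Cost = 2.4 kWh × £0.27/kWh = £0.65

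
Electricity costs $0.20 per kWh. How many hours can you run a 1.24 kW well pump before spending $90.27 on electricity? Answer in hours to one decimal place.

Energy available = $90.27 ÷ $0.20/kWh = 451.35 kWh
Hours = 451.35 kWh ÷ 1.24 kW = 364.0 h

364.0 h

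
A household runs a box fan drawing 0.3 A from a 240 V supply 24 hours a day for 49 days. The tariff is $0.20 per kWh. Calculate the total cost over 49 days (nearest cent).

$16.93

Power = 0.3 A × 240 V = 72 W = 0.072 kW
Runtime = 24 h × 49 = 1176 h
Energy = 0.072 kW × 1176 h = 84.672 kWh
Cost = 84.672 kWh × $0.20/kWh = $16.93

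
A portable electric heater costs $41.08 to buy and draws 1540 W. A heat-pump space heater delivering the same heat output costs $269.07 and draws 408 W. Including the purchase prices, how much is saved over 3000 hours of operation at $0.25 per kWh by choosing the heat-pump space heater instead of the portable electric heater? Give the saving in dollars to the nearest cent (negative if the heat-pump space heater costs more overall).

$621.01

portable electric heater: $41.08 + (1540/1000) kW × 3000 h × $0.25 = $41.08 + $1155 = $1196.08
heat-pump space heater: $269.07 + (408/1000) kW × 3000 h × $0.25 = $269.07 + $306 = $575.07
Saving = $1196.08 − $575.07 = $621.01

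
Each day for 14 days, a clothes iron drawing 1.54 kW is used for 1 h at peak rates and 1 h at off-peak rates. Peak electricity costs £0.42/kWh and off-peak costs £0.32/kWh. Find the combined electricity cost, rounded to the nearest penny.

Peak energy = 1.54 kW × 1 h × 14 = 21.56 kWh
Off-peak energy = 1.54 kW × 1 h × 14 = 21.56 kWh
Cost = 21.56 × £0.42 + 21.56 × £0.32 = £9.0552 + £6.8992 = £15.95

£15.95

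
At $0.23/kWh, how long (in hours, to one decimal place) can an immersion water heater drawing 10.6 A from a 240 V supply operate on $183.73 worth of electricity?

314.0 h

Power = 10.6 A × 240 V = 2544 W = 2.544 kW
Energy available = $183.73 ÷ $0.23/kWh = 798.8261 kWh
Hours = 798.8261 kWh ÷ 2.544 kW = 314.0 h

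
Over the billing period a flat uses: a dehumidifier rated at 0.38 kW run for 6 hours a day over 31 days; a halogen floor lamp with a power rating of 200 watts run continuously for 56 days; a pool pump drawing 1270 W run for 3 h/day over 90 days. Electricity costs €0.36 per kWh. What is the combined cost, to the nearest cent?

dehumidifier: Runtime = 6 h/day × 31 days = 186 h
dehumidifier: 0.38 kW × 186 h = 70.68 kWh
halogen floor lamp: Runtime = 24 h × 56 = 1344 h
halogen floor lamp: 0.2 kW × 1344 h = 268.8 kWh
pool pump: Runtime = 3 h/day × 90 days = 270 h
pool pump: 1.27 kW × 270 h = 342.9 kWh
Total energy = 682.38 kWh
Cost = 682.38 × €0.36 = €245.66

€245.66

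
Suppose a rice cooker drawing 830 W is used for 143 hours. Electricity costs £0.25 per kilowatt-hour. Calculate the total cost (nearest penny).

Energy = 0.83 kW × 143 h = 118.69 kWh
Cost = 118.69 kWh × £0.25/kWh = £29.67

£29.67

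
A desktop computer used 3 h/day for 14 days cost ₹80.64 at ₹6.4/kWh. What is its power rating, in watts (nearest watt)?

Energy = ₹80.64 ÷ ₹6.4/kWh = 12.6 kWh
Runtime = 3 h/day × 14 days = 42 h
Power = 12.6 kWh ÷ 42 h = 0.3 kW = 300 W

300 W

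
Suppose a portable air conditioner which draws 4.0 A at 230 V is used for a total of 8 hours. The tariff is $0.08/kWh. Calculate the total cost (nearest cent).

$0.59

Power = 4.0 A × 230 V = 920 W = 0.92 kW
Energy = 0.92 kW × 8 h = 7.36 kWh
Cost = 7.36 kWh × $0.08/kWh = $0.59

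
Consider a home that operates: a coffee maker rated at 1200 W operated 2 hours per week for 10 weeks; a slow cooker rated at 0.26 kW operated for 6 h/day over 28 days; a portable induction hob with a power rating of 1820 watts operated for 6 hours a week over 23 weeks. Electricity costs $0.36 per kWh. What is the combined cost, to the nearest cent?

coffee maker: Runtime = 2 h/week × 10 weeks = 20 h
coffee maker: 1.2 kW × 20 h = 24 kWh
slow cooker: Runtime = 6 h/day × 28 days = 168 h
slow cooker: 0.26 kW × 168 h = 43.68 kWh
portable induction hob: Runtime = 6 h/week × 23 weeks = 138 h
portable induction hob: 1.82 kW × 138 h = 251.16 kWh
Total energy = 318.84 kWh
Cost = 318.84 × $0.36 = $114.78

$114.78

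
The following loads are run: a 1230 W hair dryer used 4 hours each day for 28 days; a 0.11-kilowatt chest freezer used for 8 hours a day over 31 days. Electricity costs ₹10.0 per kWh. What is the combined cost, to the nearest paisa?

₹1650.40

hair dryer: Runtime = 4 h/day × 28 days = 112 h
hair dryer: 1.23 kW × 112 h = 137.76 kWh
chest freezer: Runtime = 8 h/day × 31 days = 248 h
chest freezer: 0.11 kW × 248 h = 27.28 kWh
Total energy = 165.04 kWh
Cost = 165.04 × ₹10.0 = ₹1650.40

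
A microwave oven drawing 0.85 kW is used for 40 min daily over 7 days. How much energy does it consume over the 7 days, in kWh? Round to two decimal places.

3.97 kWh

Runtime = 40 min × 7 = 280 min = 4.666666… h
Energy = 0.85 kW × 4.666666… h = 3.966666… kWh ≈ 3.97 kWh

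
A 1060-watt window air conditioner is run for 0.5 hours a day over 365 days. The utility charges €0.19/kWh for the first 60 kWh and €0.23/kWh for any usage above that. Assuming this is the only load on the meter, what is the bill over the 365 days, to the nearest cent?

Runtime = 0.5 h/day × 365 days = 182.5 h
Energy = 1.06 kW × 182.5 h = 193.45 kWh
Tier 1 (0–60 kWh): 60 × €0.19 = €11.4
Above 60 kWh: 133.45 × €0.23 = €30.6935
Bill = €42.09

€42.09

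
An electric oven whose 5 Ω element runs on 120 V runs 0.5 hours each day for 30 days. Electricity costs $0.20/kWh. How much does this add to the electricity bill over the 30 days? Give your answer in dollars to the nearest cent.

Power = V²/R = 120²/5 = 2880 W = 2.88 kW
Runtime = 0.5 h/day × 30 days = 15 h
Energy = 2.88 kW × 15 h = 43.2 kWh
Cost = 43.2 kWh × $0.20/kWh = $8.64

$8.64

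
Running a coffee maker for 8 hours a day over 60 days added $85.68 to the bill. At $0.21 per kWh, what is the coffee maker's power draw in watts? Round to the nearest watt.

850 W

Energy = $85.68 ÷ $0.21/kWh = 408 kWh
Runtime = 8 h/day × 60 days = 480 h
Power = 408 kWh ÷ 480 h = 0.85 kW = 850 W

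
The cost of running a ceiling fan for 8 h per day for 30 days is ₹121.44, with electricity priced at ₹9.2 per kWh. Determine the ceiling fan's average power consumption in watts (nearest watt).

55 W

Energy = ₹121.44 ÷ ₹9.2/kWh = 13.2 kWh
Runtime = 8 h/day × 30 days = 240 h
Power = 13.2 kWh ÷ 240 h = 0.055 kW = 55 W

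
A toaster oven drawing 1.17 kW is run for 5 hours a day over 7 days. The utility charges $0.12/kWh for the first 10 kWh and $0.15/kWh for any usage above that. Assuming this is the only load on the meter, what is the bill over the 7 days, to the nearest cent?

$5.84

Runtime = 5 h/day × 7 days = 35 h
Energy = 1.17 kW × 35 h = 40.95 kWh
Tier 1 (0–10 kWh): 10 × $0.12 = $1.2
Above 10 kWh: 30.95 × $0.15 = $4.6425
Bill = $5.84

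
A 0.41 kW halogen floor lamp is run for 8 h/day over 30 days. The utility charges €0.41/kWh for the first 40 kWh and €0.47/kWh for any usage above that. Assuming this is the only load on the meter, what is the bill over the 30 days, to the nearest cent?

Runtime = 8 h/day × 30 days = 240 h
Energy = 0.41 kW × 240 h = 98.4 kWh
Tier 1 (0–40 kWh): 40 × €0.41 = €16.4
Above 40 kWh: 58.4 × €0.47 = €27.448
Bill = €43.85

€43.85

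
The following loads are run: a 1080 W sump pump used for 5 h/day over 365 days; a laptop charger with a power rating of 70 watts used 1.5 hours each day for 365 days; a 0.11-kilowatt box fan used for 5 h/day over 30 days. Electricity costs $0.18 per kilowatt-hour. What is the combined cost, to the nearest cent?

sump pump: Runtime = 5 h/day × 365 days = 1825 h
sump pump: 1.08 kW × 1825 h = 1971 kWh
laptop charger: Runtime = 1.5 h/day × 365 days = 547.5 h
laptop charger: 0.07 kW × 547.5 h = 38.325 kWh
box fan: Runtime = 5 h/day × 30 days = 150 h
box fan: 0.11 kW × 150 h = 16.5 kWh
Total energy = 2025.825 kWh
Cost = 2025.825 × $0.18 = $364.65

$364.65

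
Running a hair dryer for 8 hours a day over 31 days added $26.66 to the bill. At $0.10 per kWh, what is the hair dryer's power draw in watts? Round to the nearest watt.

Energy = $26.66 ÷ $0.10/kWh = 266.6 kWh
Runtime = 8 h/day × 31 days = 248 h
Power = 266.6 kWh ÷ 248 h = 1.075 kW = 1075 W

1075 W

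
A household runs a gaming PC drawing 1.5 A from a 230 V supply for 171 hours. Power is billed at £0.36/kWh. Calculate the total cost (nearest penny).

£21.24

Power = 1.5 A × 230 V = 345 W = 0.345 kW
Energy = 0.345 kW × 171 h = 58.995 kWh
Cost = 58.995 kWh × £0.36/kWh = £21.24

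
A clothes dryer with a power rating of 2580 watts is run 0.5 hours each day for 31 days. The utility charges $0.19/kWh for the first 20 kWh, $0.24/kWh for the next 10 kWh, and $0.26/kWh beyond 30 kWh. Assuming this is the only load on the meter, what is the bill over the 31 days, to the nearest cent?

$8.80

Runtime = 0.5 h/day × 31 days = 15.5 h
Energy = 2.58 kW × 15.5 h = 39.99 kWh
Tier 1 (0–20 kWh): 20 × $0.19 = $3.8
Tier 2 (20–30 kWh): 10 × $0.24 = $2.4
Above 30 kWh: 9.99 × $0.26 = $2.5974
Bill = $8.80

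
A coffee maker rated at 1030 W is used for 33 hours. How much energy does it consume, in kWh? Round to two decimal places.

Energy = 1.03 kW × 33 h = 33.99 kWh

33.99 kWh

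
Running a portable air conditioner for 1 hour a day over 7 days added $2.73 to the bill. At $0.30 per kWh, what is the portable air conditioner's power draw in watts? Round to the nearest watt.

1300 W

Energy = $2.73 ÷ $0.30/kWh = 9.1 kWh
Runtime = 1 h/day × 7 days = 7 h
Power = 9.1 kWh ÷ 7 h = 1.3 kW = 1300 W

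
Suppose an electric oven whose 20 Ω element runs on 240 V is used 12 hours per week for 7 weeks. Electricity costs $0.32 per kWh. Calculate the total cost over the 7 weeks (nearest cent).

Power = V²/R = 240²/20 = 2880 W = 2.88 kW
Runtime = 12 h/week × 7 weeks = 84 h
Energy = 2.88 kW × 84 h = 241.92 kWh
Cost = 241.92 kWh × $0.32/kWh = $77.41

$77.41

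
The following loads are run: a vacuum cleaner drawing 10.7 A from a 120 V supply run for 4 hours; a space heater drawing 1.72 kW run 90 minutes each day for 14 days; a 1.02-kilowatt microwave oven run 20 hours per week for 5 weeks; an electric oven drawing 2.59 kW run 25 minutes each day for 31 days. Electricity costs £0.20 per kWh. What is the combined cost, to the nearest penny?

£35.34

vacuum cleaner: Power = 10.7 A × 120 V = 1284 W = 1.284 kW
vacuum cleaner: 1.284 kW × 4 h = 5.136 kWh
space heater: Runtime = 90 min × 14 = 1260 min = 21 h
space heater: 1.72 kW × 21 h = 36.12 kWh
microwave oven: Runtime = 20 h/week × 5 weeks = 100 h
microwave oven: 1.02 kW × 100 h = 102 kWh
electric oven: Runtime = 25 min × 31 = 775 min = 12.916666… h
electric oven: 2.59 kW × 12.916666… h = 33.454166… kWh
Total energy = 176.710166… kWh
Cost = 176.710166… × £0.20 = £35.34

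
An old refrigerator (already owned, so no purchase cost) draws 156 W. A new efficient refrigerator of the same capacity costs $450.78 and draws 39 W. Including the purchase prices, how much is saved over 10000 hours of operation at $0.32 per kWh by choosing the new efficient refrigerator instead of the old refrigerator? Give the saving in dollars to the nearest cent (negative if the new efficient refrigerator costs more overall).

-$76.38

old refrigerator: $0.00 + (156/1000) kW × 10000 h × $0.32 = $0.00 + $499.2 = $499.2
new efficient refrigerator: $450.78 + (39/1000) kW × 10000 h × $0.32 = $450.78 + $124.8 = $575.58
Saving = $499.2 − $575.58 = −$76.38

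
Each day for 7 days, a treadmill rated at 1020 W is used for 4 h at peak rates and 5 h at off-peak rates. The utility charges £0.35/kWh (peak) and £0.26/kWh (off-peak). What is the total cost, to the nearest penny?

£19.28

Peak energy = 1.02 kW × 4 h × 7 = 28.56 kWh
Off-peak energy = 1.02 kW × 5 h × 7 = 35.7 kWh
Cost = 28.56 × £0.35 + 35.7 × £0.26 = £9.996 + £9.282 = £19.28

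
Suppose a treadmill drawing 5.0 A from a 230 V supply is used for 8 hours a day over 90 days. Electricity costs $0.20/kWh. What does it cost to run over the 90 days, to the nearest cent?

Power = 5.0 A × 230 V = 1150 W = 1.15 kW
Runtime = 8 h/day × 90 days = 720 h
Energy = 1.15 kW × 720 h = 828 kWh
Cost = 828 kWh × $0.20/kWh = $165.60

$165.60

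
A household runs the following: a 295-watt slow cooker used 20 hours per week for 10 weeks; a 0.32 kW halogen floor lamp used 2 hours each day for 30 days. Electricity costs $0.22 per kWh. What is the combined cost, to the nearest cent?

$17.20

slow cooker: Runtime = 20 h/week × 10 weeks = 200 h
slow cooker: 0.295 kW × 200 h = 59 kWh
halogen floor lamp: Runtime = 2 h/day × 30 days = 60 h
halogen floor lamp: 0.32 kW × 60 h = 19.2 kWh
Total energy = 78.2 kWh
Cost = 78.2 × $0.22 = $17.20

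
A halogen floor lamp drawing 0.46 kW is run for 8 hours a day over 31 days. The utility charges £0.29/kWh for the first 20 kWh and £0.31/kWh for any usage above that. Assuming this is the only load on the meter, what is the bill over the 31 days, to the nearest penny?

Runtime = 8 h/day × 31 days = 248 h
Energy = 0.46 kW × 248 h = 114.08 kWh
Tier 1 (0–20 kWh): 20 × £0.29 = £5.8
Above 20 kWh: 94.08 × £0.31 = £29.1648
Bill = £34.96

£34.96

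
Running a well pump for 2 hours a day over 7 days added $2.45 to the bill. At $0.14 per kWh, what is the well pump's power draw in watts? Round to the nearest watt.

1250 W

Energy = $2.45 ÷ $0.14/kWh = 17.5 kWh
Runtime = 2 h/day × 7 days = 14 h
Power = 17.5 kWh ÷ 14 h = 1.25 kW = 1250 W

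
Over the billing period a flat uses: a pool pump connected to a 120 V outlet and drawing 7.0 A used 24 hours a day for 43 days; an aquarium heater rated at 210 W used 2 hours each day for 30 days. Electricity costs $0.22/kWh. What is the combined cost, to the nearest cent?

$193.49

pool pump: Power = 7.0 A × 120 V = 840 W = 0.84 kW
pool pump: Runtime = 24 h × 43 = 1032 h
pool pump: 0.84 kW × 1032 h = 866.88 kWh
aquarium heater: Runtime = 2 h/day × 30 days = 60 h
aquarium heater: 0.21 kW × 60 h = 12.6 kWh
Total energy = 879.48 kWh
Cost = 879.48 × $0.22 = $193.49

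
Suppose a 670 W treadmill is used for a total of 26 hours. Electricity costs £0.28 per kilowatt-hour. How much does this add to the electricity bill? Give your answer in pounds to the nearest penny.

£4.88

Energy = 0.67 kW × 26 h = 17.42 kWh
Cost = 17.42 kWh × £0.28/kWh = £4.88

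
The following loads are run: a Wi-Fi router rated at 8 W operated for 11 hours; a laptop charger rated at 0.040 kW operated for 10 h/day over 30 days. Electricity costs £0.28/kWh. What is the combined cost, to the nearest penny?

Wi-Fi router: 0.008 kW × 11 h = 0.088 kWh
laptop charger: Runtime = 10 h/day × 30 days = 300 h
laptop charger: 0.04 kW × 300 h = 12 kWh
Total energy = 12.088 kWh
Cost = 12.088 × £0.28 = £3.38

£3.38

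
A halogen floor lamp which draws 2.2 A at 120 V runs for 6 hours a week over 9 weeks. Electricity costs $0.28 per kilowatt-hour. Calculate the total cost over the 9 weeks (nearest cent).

$3.99

Power = 2.2 A × 120 V = 264 W = 0.264 kW
Runtime = 6 h/week × 9 weeks = 54 h
Energy = 0.264 kW × 54 h = 14.256 kWh
Cost = 14.256 kWh × $0.28/kWh = $3.99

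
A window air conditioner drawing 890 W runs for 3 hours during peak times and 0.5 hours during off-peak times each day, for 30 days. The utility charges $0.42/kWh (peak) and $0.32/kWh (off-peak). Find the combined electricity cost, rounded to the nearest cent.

Peak energy = 0.89 kW × 3 h × 30 = 80.1 kWh
Off-peak energy = 0.89 kW × 0.5 h × 30 = 13.35 kWh
Cost = 80.1 × $0.42 + 13.35 × $0.32 = $33.642 + $4.272 = $37.91

$37.91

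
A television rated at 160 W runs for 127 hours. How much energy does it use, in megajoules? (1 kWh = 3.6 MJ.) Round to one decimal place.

73.2 MJ

Energy = 0.16 kW × 127 h = 20.32 kWh
= 20.32 × 3.6 MJ = 73.2 MJ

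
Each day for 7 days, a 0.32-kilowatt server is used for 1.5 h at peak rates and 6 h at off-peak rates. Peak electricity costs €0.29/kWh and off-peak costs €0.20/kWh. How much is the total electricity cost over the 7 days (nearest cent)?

€3.66

Peak energy = 0.32 kW × 1.5 h × 7 = 3.36 kWh
Off-peak energy = 0.32 kW × 6 h × 7 = 13.44 kWh
Cost = 3.36 × €0.29 + 13.44 × €0.20 = €0.9744 + €2.688 = €3.66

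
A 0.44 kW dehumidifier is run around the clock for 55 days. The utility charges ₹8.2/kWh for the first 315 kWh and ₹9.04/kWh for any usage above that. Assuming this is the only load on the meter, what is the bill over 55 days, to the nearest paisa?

₹4985.83

Runtime = 24 h × 55 = 1320 h
Energy = 0.44 kW × 1320 h = 580.8 kWh
Tier 1 (0–315 kWh): 315 × ₹8.2 = ₹2583
Above 315 kWh: 265.8 × ₹9.04 = ₹2402.832
Bill = ₹4985.83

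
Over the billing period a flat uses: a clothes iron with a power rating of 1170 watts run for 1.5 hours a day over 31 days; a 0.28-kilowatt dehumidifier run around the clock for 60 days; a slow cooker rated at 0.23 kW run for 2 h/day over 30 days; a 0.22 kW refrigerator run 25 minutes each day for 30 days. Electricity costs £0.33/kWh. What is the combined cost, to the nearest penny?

£156.47

clothes iron: Runtime = 1.5 h/day × 31 days = 46.5 h
clothes iron: 1.17 kW × 46.5 h = 54.405 kWh
dehumidifier: Runtime = 24 h × 60 = 1440 h
dehumidifier: 0.28 kW × 1440 h = 403.2 kWh
slow cooker: Runtime = 2 h/day × 30 days = 60 h
slow cooker: 0.23 kW × 60 h = 13.8 kWh
refrigerator: Runtime = 25 min × 30 = 750 min = 12.5 h
refrigerator: 0.22 kW × 12.5 h = 2.75 kWh
Total energy = 474.155 kWh
Cost = 474.155 × £0.33 = £156.47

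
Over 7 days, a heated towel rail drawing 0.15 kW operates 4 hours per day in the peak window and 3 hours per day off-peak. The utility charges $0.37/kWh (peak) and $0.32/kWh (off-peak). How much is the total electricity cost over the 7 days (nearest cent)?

Peak energy = 0.15 kW × 4 h × 7 = 4.2 kWh
Off-peak energy = 0.15 kW × 3 h × 7 = 3.15 kWh
Cost = 4.2 × $0.37 + 3.15 × $0.32 = $1.554 + $1.008 = $2.56

$2.56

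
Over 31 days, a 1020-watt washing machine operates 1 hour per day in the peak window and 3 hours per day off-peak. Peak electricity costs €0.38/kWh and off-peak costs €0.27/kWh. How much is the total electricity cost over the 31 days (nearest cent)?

€37.63

Peak energy = 1.02 kW × 1 h × 31 = 31.62 kWh
Off-peak energy = 1.02 kW × 3 h × 31 = 94.86 kWh
Cost = 31.62 × €0.38 + 94.86 × €0.27 = €12.0156 + €25.6122 = €37.63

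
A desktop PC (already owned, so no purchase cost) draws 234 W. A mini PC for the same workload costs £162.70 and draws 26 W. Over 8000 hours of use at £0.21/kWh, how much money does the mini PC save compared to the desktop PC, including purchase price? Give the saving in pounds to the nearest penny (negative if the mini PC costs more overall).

£186.74

desktop PC: £0.00 + (234/1000) kW × 8000 h × £0.21 = £0.00 + £393.12 = £393.12
mini PC: £162.70 + (26/1000) kW × 8000 h × £0.21 = £162.70 + £43.68 = £206.38
Saving = £393.12 − £206.38 = £186.74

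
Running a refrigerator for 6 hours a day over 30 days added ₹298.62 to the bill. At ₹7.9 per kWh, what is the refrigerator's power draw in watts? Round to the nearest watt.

210 W

Energy = ₹298.62 ÷ ₹7.9/kWh = 37.8 kWh
Runtime = 6 h/day × 30 days = 180 h
Power = 37.8 kWh ÷ 180 h = 0.21 kW = 210 W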